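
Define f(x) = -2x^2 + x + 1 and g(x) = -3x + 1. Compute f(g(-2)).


g(-2) = 7
f(7) = (-2)*(7)^2 + 1*(7) + 1 = -90

-90


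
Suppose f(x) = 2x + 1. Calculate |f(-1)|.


f(-1) = -1
|-1| = 1

1


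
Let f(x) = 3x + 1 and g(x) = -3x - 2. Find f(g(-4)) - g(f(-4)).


f(g(-4)) = 31
g(f(-4)) = 31
Difference = 0

0


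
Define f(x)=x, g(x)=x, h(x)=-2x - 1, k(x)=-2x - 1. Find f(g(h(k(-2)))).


k(-2) = 3
h(3) = -7
g(-7) = -7
f(-7) = -7

-7


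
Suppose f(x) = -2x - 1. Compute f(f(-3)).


f(-3) = 5
f(5) = -11

-11


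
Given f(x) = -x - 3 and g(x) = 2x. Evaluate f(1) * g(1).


-8


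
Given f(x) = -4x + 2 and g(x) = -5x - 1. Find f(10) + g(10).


f(10) = -38
g(10) = -51
Sum = -89

-89


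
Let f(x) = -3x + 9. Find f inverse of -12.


Solve -3x + 9 = -12
x = (-12 - 9) / (-3) = 7

7


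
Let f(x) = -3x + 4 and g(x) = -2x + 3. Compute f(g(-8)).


-53


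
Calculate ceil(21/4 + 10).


21/4 = 5.25
5.25 + 10 = 15.25
ceil(15.25) = 16

16


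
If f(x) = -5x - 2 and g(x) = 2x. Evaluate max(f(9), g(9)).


f(9) = -47
g(9) = 18
max = 18

18


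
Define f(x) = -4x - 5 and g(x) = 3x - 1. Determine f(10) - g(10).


f(10) = -45
g(10) = 29
Difference = -74

-74


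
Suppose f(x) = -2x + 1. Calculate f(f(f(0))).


f(0) = 1
f(1) = -1
f(-1) = 3

3


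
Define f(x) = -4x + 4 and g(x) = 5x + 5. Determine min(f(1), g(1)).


0


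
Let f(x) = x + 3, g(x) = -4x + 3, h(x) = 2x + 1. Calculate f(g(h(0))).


2


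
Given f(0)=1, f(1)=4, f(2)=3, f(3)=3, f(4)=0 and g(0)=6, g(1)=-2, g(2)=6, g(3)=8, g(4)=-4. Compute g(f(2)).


8


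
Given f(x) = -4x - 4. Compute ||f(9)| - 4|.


36


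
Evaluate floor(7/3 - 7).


-5


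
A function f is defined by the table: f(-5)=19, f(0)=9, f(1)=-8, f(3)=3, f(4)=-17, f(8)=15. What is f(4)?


Reading from the table at x = 4

-17


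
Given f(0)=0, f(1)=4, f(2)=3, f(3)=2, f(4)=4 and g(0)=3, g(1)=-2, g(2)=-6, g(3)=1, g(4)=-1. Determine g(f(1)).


f(1) = 4
g(4) = -1

-1


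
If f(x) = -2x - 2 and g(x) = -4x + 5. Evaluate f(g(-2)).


g(-2) = 13
f(13) = -28

-28


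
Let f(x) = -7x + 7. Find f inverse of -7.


Solve -7x + 7 = -7
x = (-7 - 7) / (-7) = 2

2


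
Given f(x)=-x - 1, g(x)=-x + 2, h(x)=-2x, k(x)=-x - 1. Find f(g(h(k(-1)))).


k(-1) = 0
h(0) = 0
g(0) = 2
f(2) = -3

-3


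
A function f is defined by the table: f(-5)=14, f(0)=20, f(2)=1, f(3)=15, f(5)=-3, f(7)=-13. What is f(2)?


Reading from the table at x = 2

1


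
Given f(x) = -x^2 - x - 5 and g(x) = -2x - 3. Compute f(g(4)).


g(4) = -11
f(-11) = (-1)*(-11)^2 - 1*(-11) - 5 = -115

-115


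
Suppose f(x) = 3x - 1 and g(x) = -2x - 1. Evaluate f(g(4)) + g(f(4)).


f(g(4)) = -28
g(f(4)) = -23
Sum = -51

-51


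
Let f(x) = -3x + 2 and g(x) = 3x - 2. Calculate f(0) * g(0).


f(0) = 2
g(0) = -2
Product = -4

-4


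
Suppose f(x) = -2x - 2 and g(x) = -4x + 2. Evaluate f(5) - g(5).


6


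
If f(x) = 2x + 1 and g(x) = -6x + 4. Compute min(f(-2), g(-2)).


f(-2) = -3
g(-2) = 16
min = -3

-3


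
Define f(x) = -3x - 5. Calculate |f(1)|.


f(1) = -8
|-8| = 8

8


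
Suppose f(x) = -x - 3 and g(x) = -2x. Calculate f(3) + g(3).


f(3) = -6
g(3) = -6
Sum = -12

-12


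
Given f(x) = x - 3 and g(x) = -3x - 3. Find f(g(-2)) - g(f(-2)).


f(g(-2)) = 0
g(f(-2)) = 12
Difference = -12

-12


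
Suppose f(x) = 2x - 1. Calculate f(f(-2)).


f(-2) = -5
f(-5) = -11

-11


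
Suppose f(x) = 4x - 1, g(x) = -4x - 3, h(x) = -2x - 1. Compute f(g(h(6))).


h(6) = -13
g(-13) = 49
f(49) = 195

195


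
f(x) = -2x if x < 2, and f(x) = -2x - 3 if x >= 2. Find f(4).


-11


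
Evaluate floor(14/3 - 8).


14/3 = 4.6667
4.6667 - 8 = -3.3333
floor(-3.3333) = -4

-4


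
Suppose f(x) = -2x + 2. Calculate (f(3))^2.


f(3) = -4
(-4)^2 = 16

16


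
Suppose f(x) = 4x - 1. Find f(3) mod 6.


f(3) = 11
11 mod 6 = 5

5


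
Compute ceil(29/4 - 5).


29/4 = 7.25
7.25 - 5 = 2.25
ceil(2.25) = 3

3


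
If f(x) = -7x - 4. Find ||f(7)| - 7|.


f(7) = -53
|-53| = 53
|53 - 7| = 46

46


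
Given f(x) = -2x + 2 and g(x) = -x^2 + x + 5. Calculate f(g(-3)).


g(-3) = -7
f(-7) = 16

16


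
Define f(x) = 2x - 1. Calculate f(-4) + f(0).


f(-4) = -9
f(0) = -1
Sum = -10

-10


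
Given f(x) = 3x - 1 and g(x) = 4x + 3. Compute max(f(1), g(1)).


f(1) = 2
g(1) = 7
max = 7

7


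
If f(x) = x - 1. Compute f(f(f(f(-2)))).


f(-2) = -3
f(-3) = -4
f(-4) = -5
f(-5) = -6

-6


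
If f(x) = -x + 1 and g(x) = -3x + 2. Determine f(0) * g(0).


2


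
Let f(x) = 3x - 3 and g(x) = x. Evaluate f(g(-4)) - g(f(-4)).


f(g(-4)) = -15
g(f(-4)) = -15
Difference = 0

0


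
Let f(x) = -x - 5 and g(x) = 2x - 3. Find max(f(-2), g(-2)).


f(-2) = -3
g(-2) = -7
max = -3

-3


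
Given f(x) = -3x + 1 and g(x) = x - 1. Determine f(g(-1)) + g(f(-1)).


f(g(-1)) = 7
g(f(-1)) = 3
Sum = 10

10


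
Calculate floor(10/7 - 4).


-3


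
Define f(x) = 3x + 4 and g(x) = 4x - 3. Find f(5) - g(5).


f(5) = 19
g(5) = 17
Difference = 2

2


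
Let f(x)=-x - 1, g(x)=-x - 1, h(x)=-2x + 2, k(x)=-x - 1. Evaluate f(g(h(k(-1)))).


k(-1) = 0
h(0) = 2
g(2) = -3
f(-3) = 2

2


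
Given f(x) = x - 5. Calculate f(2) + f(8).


f(2) = -3
f(8) = 3
Sum = 0

0


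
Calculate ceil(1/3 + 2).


1/3 = 0.3333
0.3333 + 2 = 2.3333
ceil(2.3333) = 3

3


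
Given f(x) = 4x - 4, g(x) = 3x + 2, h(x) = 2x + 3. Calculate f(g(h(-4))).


-56


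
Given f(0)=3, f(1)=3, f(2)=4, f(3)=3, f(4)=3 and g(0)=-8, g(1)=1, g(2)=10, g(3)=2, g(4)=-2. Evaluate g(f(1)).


f(1) = 3
g(3) = 2

2


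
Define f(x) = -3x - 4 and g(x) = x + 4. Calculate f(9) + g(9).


f(9) = -31
g(9) = 13
Sum = -18

-18


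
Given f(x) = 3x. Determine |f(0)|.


f(0) = 0
|0| = 0

0


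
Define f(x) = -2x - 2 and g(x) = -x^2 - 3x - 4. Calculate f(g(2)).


g(2) = -14
f(-14) = 26

26


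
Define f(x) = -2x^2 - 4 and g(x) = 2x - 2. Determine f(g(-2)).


g(-2) = -6
f(-6) = (-2)*(-6)^2 - 4 = -76

-76


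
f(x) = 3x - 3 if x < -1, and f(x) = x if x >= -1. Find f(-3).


-12


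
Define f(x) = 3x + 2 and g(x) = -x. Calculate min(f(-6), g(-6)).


-16


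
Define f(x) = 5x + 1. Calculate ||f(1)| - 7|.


1


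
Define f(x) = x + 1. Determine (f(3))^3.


64


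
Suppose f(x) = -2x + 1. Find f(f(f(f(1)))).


f(1) = -1
f(-1) = 3
f(3) = -5
f(-5) = 11

11


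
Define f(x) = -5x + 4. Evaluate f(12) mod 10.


f(12) = -56
-56 mod 10 = 4

4


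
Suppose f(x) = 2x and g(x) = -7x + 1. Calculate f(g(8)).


g(8) = -55
f(-55) = -110

-110


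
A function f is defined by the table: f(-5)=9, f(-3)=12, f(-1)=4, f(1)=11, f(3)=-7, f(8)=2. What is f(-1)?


Reading from the table at x = -1

4


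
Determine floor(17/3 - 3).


2


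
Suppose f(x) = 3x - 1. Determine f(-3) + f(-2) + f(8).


f(-3) = -10
f(-2) = -7
f(8) = 23
Sum = 6

6


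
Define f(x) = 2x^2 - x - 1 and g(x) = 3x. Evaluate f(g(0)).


g(0) = 0
f(0) = 2*(0)^2 - 1*(0) - 1 = -1

-1


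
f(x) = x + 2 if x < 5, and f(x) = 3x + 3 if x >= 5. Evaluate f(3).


3 satisfies x < 5
f(3) = 5

5


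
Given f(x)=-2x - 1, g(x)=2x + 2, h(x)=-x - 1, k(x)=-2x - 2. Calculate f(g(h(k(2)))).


k(2) = -6
h(-6) = 5
g(5) = 12
f(12) = -25

-25


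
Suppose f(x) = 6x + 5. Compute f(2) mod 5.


f(2) = 17
17 mod 5 = 2

2


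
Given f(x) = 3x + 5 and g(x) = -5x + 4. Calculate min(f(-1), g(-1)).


f(-1) = 2
g(-1) = 9
min = 2

2


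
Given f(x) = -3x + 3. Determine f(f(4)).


f(4) = -9
f(-9) = 30

30


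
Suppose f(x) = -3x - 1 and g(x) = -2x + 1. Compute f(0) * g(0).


f(0) = -1
g(0) = 1
Product = -1

-1


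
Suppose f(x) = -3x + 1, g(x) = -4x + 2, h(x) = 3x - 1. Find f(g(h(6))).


h(6) = 17
g(17) = -66
f(-66) = 199

199


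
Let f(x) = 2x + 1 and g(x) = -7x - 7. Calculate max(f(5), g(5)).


f(5) = 11
g(5) = -42
max = 11

11


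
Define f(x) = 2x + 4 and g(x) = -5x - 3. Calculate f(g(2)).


g(2) = -13
f(-13) = -22

-22


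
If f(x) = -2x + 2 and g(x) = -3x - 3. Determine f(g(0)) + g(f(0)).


f(g(0)) = 8
g(f(0)) = -9
Sum = -1

-1


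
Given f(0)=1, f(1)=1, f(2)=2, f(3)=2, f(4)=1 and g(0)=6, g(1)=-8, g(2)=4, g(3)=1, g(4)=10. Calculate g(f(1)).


f(1) = 1
g(1) = -8

-8


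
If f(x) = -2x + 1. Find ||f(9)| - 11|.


6


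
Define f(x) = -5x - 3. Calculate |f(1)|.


f(1) = -8
|-8| = 8

8


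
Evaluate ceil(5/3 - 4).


5/3 = 1.6667
1.6667 - 4 = -2.3333
ceil(-2.3333) = -2

-2


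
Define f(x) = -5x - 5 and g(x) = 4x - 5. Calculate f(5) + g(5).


f(5) = -30
g(5) = 15
Sum = -15

-15


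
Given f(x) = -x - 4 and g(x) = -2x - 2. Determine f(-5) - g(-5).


f(-5) = 1
g(-5) = 8
Difference = -7

-7


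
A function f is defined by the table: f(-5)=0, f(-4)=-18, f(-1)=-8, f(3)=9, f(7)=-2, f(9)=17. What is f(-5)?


Reading from the table at x = -5

0


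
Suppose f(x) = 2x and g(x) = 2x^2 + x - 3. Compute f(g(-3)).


g(-3) = 12
f(12) = 24

24


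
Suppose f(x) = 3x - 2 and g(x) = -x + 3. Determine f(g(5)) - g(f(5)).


f(g(5)) = -8
g(f(5)) = -10
Difference = 2

2


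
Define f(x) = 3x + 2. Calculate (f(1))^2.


25


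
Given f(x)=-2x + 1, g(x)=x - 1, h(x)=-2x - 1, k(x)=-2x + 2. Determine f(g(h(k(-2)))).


k(-2) = 6
h(6) = -13
g(-13) = -14
f(-14) = 29

29


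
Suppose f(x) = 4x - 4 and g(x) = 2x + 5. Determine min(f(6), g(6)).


f(6) = 20
g(6) = 17
min = 17

17


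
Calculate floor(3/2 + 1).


2


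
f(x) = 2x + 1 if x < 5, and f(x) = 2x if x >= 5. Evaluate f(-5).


-9


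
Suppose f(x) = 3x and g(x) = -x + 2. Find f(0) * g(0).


f(0) = 0
g(0) = 2
Product = 0

0


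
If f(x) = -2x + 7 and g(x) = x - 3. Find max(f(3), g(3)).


f(3) = 1
g(3) = 0
max = 1

1


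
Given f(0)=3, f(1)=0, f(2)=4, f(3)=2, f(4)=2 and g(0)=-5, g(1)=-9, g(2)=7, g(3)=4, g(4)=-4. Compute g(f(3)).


f(3) = 2
g(2) = 7

7


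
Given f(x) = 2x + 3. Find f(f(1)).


f(1) = 5
f(5) = 13

13


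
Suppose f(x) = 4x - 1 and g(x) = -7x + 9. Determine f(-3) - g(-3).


f(-3) = -13
g(-3) = 30
Difference = -43

-43


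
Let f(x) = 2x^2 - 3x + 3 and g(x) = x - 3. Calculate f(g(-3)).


g(-3) = -6
f(-6) = 2*(-6)^2 - 3*(-6) + 3 = 93

93


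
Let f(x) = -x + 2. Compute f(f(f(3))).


f(3) = -1
f(-1) = 3
f(3) = -1

-1


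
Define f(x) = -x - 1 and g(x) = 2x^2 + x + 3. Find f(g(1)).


-7


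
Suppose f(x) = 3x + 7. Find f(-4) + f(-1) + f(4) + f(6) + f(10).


80


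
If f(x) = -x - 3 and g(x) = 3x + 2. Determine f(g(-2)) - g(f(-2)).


f(g(-2)) = 1
g(f(-2)) = -1
Difference = 2

2


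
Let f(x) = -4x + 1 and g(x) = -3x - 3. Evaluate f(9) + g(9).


f(9) = -35
g(9) = -30
Sum = -65

-65


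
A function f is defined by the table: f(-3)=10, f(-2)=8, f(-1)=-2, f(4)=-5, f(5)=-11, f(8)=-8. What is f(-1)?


-2


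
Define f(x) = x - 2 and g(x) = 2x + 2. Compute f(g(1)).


g(1) = 4
f(4) = 2

2


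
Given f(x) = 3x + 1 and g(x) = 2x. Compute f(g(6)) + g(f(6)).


75


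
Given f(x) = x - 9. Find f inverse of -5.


Solve x - 9 = -5
x = (-5 + 9) / 1 = 4

4


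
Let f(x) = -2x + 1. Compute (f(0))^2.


f(0) = 1
(1)^2 = 1

1


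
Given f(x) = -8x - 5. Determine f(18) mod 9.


4


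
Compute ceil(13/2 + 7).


13/2 = 6.5
6.5 + 7 = 13.5
ceil(13.5) = 14

14


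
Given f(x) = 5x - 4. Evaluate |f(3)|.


f(3) = 11
|11| = 11

11


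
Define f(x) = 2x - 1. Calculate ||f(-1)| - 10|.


f(-1) = -3
|-3| = 3
|3 - 10| = 7

7


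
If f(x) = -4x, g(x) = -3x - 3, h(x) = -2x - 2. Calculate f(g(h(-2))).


h(-2) = 2
g(2) = -9
f(-9) = 36

36


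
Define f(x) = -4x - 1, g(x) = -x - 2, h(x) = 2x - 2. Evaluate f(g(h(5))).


h(5) = 8
g(8) = -10
f(-10) = 39

39


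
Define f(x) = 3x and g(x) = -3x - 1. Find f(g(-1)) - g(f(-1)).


f(g(-1)) = 6
g(f(-1)) = 8
Difference = -2

-2


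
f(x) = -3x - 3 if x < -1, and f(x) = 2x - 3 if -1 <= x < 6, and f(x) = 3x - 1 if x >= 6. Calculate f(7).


7 satisfies x >= 6
f(7) = 20

20


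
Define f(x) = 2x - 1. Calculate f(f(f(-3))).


f(-3) = -7
f(-7) = -15
f(-15) = -31

-31


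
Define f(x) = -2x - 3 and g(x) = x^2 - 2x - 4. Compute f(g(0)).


5


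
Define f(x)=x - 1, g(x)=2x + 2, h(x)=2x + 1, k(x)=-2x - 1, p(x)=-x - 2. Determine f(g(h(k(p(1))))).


23


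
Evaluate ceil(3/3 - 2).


3/3 = 1
1 - 2 = -1
ceil(-1) = -1

-1


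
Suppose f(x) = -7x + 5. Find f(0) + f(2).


-4


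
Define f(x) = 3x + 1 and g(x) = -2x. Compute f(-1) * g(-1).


f(-1) = -2
g(-1) = 2
Product = -4

-4


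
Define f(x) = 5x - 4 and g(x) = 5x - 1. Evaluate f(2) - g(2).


-3


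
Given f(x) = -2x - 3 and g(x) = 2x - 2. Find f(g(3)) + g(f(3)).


-31


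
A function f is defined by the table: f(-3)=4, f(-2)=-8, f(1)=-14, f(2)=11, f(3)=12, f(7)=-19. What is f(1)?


Reading from the table at x = 1

-14


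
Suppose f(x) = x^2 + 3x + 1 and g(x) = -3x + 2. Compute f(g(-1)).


g(-1) = 5
f(5) = 1*(5)^2 + 3*(5) + 1 = 41

41


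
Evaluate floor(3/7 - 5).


-5


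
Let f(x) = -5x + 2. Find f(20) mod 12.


f(20) = -98
-98 mod 12 = 10

10


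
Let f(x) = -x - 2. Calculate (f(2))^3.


f(2) = -4
(-4)^3 = -64

-64


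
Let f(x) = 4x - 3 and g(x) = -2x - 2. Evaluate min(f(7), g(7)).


f(7) = 25
g(7) = -16
min = -16

-16


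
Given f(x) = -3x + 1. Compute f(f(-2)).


-20


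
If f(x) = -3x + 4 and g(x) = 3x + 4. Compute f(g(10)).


g(10) = 34
f(34) = -98

-98


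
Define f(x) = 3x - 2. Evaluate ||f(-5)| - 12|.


5


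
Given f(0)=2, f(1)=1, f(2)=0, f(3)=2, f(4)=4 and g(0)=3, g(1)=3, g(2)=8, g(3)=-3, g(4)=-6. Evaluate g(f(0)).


f(0) = 2
g(2) = 8

8


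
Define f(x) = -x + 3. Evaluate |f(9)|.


6


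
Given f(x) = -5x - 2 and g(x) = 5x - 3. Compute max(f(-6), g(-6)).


28


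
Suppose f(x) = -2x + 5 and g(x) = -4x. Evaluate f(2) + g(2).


-7


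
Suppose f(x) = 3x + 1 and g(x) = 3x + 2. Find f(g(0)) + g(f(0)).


12


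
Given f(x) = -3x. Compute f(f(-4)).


f(-4) = 12
f(12) = -36

-36


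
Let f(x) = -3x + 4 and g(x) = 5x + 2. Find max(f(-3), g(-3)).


f(-3) = 13
g(-3) = -13
max = 13

13


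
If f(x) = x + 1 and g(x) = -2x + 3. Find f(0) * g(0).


f(0) = 1
g(0) = 3
Product = 3

3


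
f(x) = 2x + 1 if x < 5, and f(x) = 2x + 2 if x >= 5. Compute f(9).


20


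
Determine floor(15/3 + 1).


15/3 = 5
5 + 1 = 6
floor(6) = 6

6


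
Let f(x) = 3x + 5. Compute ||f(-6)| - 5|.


f(-6) = -13
|-13| = 13
|13 - 5| = 8

8


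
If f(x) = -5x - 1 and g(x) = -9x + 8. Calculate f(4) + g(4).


-49


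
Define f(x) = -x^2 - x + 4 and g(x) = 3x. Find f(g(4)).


g(4) = 12
f(12) = (-1)*(12)^2 - 1*(12) + 4 = -152

-152


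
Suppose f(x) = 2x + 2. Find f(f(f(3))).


f(3) = 8
f(8) = 18
f(18) = 38

38


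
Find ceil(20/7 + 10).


20/7 = 2.8571
2.8571 + 10 = 12.8571
ceil(12.8571) = 13

13


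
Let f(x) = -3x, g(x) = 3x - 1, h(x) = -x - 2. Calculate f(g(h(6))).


h(6) = -8
g(-8) = -25
f(-25) = 75

75


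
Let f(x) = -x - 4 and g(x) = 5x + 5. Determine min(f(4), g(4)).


f(4) = -8
g(4) = 25
min = -8

-8


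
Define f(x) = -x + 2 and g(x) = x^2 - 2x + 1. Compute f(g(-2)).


g(-2) = 9
f(9) = -7

-7


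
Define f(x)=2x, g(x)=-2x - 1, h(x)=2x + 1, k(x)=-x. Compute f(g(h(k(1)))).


k(1) = -1
h(-1) = -1
g(-1) = 1
f(1) = 2

2


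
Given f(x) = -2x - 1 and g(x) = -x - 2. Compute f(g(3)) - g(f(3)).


4


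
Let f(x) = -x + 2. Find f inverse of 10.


Solve -x + 2 = 10
x = (10 - 2) / (-1) = -8

-8


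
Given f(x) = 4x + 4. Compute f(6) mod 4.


f(6) = 28
28 mod 4 = 0

0


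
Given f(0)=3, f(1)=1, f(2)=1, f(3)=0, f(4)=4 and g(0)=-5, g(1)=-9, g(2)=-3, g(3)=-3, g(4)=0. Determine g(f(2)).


-9


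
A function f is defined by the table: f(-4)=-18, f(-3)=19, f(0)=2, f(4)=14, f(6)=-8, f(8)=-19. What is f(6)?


Reading from the table at x = 6

-8


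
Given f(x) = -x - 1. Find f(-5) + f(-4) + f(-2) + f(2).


f(-5) = 4
f(-4) = 3
f(-2) = 1
f(2) = -3
Sum = 5

5


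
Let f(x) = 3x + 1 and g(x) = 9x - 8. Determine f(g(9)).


220


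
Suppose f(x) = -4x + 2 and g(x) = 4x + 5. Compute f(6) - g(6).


-51


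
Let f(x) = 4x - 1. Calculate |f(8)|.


f(8) = 31
|31| = 31

31


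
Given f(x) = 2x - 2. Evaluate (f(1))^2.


f(1) = 0
(0)^2 = 0

0


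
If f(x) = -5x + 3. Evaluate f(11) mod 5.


f(11) = -52
-52 mod 5 = 3

3


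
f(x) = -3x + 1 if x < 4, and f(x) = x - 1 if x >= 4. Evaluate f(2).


-5


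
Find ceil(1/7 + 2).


1/7 = 0.1429
0.1429 + 2 = 2.1429
ceil(2.1429) = 3

3


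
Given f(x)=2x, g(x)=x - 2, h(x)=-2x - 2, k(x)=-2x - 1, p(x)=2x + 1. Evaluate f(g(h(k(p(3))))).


p(3) = 7
k(7) = -15
h(-15) = 28
g(28) = 26
f(26) = 52

52


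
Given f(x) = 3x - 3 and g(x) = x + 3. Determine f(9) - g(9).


f(9) = 24
g(9) = 12
Difference = 12

12


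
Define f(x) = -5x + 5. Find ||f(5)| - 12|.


f(5) = -20
|-20| = 20
|20 - 12| = 8

8


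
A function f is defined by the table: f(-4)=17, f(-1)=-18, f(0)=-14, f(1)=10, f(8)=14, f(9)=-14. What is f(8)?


14


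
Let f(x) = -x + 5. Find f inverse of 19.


Solve -x + 5 = 19
x = (19 - 5) / (-1) = -14

-14


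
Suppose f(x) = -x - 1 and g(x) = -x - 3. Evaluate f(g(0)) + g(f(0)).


f(g(0)) = 2
g(f(0)) = -2
Sum = 0

0


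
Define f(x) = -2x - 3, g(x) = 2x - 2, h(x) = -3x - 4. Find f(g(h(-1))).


5


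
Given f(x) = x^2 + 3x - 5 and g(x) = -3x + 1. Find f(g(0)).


g(0) = 1
f(1) = 1*(1)^2 + 3*(1) - 5 = -1

-1


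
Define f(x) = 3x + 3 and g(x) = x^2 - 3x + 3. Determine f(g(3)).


g(3) = 3
f(3) = 12

12


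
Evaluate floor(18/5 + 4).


18/5 = 3.6
3.6 + 4 = 7.6
floor(7.6) = 7

7


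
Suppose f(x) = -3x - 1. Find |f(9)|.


28


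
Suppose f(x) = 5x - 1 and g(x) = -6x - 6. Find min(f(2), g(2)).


f(2) = 9
g(2) = -18
min = -18

-18


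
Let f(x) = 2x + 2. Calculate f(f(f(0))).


f(0) = 2
f(2) = 6
f(6) = 14

14


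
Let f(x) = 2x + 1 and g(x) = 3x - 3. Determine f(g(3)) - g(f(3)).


f(g(3)) = 13
g(f(3)) = 18
Difference = -5

-5


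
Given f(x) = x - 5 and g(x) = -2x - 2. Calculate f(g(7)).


g(7) = -16
f(-16) = -21

-21


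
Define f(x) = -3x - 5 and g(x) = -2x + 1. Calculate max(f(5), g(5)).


f(5) = -20
g(5) = -9
max = -9

-9


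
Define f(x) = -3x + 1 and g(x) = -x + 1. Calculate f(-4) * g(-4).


f(-4) = 13
g(-4) = 5
Product = 65

65


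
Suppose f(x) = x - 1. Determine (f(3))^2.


f(3) = 2
(2)^2 = 4

4


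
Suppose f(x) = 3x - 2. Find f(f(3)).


f(3) = 7
f(7) = 19

19


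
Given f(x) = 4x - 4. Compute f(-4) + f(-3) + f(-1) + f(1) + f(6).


f(-4) = -20
f(-3) = -16
f(-1) = -8
f(1) = 0
f(6) = 20
Sum = -24

-24


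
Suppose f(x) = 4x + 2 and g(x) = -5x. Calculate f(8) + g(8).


-6


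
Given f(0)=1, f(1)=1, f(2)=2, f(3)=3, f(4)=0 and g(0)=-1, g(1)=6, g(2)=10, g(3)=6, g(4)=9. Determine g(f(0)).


f(0) = 1
g(1) = 6

6


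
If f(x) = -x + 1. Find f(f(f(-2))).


3


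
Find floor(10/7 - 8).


10/7 = 1.4286
1.4286 - 8 = -6.5714
floor(-6.5714) = -7

-7


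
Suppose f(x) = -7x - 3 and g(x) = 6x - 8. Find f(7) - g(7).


f(7) = -52
g(7) = 34
Difference = -86

-86


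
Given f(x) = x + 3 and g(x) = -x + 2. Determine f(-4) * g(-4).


f(-4) = -1
g(-4) = 6
Product = -6

-6


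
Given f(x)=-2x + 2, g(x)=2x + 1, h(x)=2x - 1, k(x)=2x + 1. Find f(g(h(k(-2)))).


k(-2) = -3
h(-3) = -7
g(-7) = -13
f(-13) = 28

28


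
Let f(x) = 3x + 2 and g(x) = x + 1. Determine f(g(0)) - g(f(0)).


f(g(0)) = 5
g(f(0)) = 3
Difference = 2

2


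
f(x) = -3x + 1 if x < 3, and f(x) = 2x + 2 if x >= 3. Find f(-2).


-2 satisfies x < 3
f(-2) = 7

7


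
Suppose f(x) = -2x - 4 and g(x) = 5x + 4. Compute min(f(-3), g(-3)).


-11


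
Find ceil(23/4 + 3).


23/4 = 5.75
5.75 + 3 = 8.75
ceil(8.75) = 9

9


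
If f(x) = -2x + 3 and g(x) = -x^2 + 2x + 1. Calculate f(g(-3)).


g(-3) = -14
f(-14) = 31

31


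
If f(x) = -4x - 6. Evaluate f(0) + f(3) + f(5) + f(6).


f(0) = -6
f(3) = -18
f(5) = -26
f(6) = -30
Sum = -80

-80


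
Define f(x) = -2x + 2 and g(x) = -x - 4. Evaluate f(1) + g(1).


f(1) = 0
g(1) = -5
Sum = -5

-5


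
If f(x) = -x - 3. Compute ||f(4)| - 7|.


f(4) = -7
|-7| = 7
|7 - 7| = 0

0


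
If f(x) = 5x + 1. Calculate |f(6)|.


31


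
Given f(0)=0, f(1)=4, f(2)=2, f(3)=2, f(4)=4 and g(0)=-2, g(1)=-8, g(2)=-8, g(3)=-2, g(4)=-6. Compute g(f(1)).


f(1) = 4
g(4) = -6

-6


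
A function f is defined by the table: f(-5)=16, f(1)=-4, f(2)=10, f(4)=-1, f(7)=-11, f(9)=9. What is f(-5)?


Reading from the table at x = -5

16


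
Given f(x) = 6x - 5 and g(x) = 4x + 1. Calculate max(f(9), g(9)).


f(9) = 49
g(9) = 37
max = 49

49


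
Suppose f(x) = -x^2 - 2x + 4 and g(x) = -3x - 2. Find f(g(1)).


g(1) = -5
f(-5) = (-1)*(-5)^2 - 2*(-5) + 4 = -11

-11


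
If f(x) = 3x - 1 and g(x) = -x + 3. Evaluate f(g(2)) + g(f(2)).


f(g(2)) = 2
g(f(2)) = -2
Sum = 0

0


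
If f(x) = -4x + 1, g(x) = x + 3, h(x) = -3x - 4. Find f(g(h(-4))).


-43


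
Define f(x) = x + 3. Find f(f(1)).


f(1) = 4
f(4) = 7

7


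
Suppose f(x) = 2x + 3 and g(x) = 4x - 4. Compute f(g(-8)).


g(-8) = -36
f(-36) = -69

-69


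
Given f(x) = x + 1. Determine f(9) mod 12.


f(9) = 10
10 mod 12 = 10

10


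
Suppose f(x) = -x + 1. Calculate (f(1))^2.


f(1) = 0
(0)^2 = 0

0


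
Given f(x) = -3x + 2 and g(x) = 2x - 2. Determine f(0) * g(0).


-4


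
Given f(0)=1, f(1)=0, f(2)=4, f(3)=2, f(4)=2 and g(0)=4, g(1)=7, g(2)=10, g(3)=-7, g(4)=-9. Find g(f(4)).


f(4) = 2
g(2) = 10

10


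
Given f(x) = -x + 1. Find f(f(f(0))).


f(0) = 1
f(1) = 0
f(0) = 1

1


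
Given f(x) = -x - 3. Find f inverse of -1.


-2


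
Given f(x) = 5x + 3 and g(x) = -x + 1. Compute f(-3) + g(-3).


f(-3) = -12
g(-3) = 4
Sum = -8

-8


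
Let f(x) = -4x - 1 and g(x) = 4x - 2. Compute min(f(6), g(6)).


-25


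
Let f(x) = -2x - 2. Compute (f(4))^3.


f(4) = -10
(-10)^3 = -1000

-1000


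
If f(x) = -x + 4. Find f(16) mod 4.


f(16) = -12
-12 mod 4 = 0

0


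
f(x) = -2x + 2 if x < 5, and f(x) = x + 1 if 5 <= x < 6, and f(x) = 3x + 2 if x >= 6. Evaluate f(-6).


-6 satisfies x < 5
f(-6) = 14

14


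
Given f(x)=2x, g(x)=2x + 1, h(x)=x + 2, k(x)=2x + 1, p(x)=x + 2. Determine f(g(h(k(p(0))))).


p(0) = 2
k(2) = 5
h(5) = 7
g(7) = 15
f(15) = 30

30


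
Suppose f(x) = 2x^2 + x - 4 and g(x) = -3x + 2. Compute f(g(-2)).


g(-2) = 8
f(8) = 2*(8)^2 + 1*(8) - 4 = 132

132


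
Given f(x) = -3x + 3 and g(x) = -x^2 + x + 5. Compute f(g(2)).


-6


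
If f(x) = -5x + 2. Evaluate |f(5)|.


f(5) = -23
|-23| = 23

23


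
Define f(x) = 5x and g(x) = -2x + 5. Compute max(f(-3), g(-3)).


11


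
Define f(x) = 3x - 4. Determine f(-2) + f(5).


f(-2) = -10
f(5) = 11
Sum = 1

1


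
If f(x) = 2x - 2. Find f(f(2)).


2


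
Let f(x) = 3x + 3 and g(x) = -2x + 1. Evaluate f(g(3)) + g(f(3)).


f(g(3)) = -12
g(f(3)) = -23
Sum = -35

-35


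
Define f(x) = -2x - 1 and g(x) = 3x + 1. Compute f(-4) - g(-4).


f(-4) = 7
g(-4) = -11
Difference = 18

18


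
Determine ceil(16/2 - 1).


16/2 = 8
8 - 1 = 7
ceil(7) = 7

7


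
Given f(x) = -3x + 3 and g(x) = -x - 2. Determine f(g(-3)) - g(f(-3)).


f(g(-3)) = 0
g(f(-3)) = -14
Difference = 14

14


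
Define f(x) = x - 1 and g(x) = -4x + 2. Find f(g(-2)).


g(-2) = 10
f(10) = 9

9


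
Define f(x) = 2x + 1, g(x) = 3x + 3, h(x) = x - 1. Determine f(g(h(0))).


h(0) = -1
g(-1) = 0
f(0) = 1

1


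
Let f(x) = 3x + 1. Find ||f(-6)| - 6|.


f(-6) = -17
|-17| = 17
|17 - 6| = 11

11


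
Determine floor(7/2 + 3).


7/2 = 3.5
3.5 + 3 = 6.5
floor(6.5) = 6

6


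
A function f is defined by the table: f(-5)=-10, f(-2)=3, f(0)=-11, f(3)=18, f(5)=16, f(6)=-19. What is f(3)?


18


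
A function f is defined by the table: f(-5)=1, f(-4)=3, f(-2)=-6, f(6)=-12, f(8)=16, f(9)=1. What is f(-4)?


Reading from the table at x = -4

3


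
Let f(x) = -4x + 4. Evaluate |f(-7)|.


f(-7) = 32
|32| = 32

32


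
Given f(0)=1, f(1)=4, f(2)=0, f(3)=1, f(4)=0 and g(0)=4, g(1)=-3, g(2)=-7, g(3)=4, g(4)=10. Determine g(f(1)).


f(1) = 4
g(4) = 10

10


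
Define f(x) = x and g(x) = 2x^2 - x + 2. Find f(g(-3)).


g(-3) = 23
f(23) = 23

23


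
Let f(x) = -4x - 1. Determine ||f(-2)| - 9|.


f(-2) = 7
|7| = 7
|7 - 9| = 2

2


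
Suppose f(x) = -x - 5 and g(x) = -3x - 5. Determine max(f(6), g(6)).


-11


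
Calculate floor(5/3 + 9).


5/3 = 1.6667
1.6667 + 9 = 10.6667
floor(10.6667) = 10

10


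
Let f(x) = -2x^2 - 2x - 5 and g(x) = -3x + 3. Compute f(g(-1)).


-89


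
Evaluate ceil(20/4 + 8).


20/4 = 5
5 + 8 = 13
ceil(13) = 13

13


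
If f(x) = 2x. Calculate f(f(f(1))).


f(1) = 2
f(2) = 4
f(4) = 8

8


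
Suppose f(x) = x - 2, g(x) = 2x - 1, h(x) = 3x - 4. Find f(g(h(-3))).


h(-3) = -13
g(-13) = -27
f(-27) = -29

-29


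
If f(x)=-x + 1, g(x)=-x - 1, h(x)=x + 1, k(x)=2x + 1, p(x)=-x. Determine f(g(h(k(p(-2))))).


p(-2) = 2
k(2) = 5
h(5) = 6
g(6) = -7
f(-7) = 8

8


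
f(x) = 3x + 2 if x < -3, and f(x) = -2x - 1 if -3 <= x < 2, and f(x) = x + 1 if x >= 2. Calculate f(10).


10 satisfies x >= 2
f(10) = 11

11


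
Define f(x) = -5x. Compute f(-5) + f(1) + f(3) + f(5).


f(-5) = 25
f(1) = -5
f(3) = -15
f(5) = -25
Sum = -20

-20


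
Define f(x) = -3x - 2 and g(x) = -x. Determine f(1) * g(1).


5


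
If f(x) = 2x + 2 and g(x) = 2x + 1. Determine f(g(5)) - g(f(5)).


f(g(5)) = 24
g(f(5)) = 25
Difference = -1

-1


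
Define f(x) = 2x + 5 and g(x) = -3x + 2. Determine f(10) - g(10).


53


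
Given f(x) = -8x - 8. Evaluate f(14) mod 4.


f(14) = -120
-120 mod 4 = 0

0


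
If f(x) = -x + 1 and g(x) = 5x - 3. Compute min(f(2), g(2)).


f(2) = -1
g(2) = 7
min = -1

-1


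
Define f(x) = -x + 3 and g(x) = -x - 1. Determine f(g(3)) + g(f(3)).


f(g(3)) = 7
g(f(3)) = -1
Sum = 6

6


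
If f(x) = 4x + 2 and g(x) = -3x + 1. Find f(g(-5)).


g(-5) = 16
f(16) = 66

66


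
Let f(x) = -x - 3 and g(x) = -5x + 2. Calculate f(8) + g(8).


-49


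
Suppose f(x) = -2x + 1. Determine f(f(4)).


15


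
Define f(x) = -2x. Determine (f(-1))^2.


f(-1) = 2
(2)^2 = 4

4


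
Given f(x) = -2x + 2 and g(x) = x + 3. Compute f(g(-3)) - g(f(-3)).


-9


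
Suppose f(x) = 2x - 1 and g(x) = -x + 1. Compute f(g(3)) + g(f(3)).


f(g(3)) = -5
g(f(3)) = -4
Sum = -9

-9


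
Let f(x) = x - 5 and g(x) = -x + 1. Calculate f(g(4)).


-8


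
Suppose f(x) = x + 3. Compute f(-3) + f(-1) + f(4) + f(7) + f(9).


f(-3) = 0
f(-1) = 2
f(4) = 7
f(7) = 10
f(9) = 12
Sum = 31

31


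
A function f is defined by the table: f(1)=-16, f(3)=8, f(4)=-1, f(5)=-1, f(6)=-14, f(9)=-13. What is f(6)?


Reading from the table at x = 6

-14


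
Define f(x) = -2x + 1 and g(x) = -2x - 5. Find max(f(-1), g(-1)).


f(-1) = 3
g(-1) = -3
max = 3

3


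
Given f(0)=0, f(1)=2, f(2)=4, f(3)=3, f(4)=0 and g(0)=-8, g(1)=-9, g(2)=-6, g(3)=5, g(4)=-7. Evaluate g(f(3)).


5


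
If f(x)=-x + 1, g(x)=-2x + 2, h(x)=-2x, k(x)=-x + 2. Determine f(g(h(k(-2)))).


k(-2) = 4
h(4) = -8
g(-8) = 18
f(18) = -17

-17


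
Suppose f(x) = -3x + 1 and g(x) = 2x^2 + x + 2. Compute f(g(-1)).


g(-1) = 3
f(3) = -8

-8


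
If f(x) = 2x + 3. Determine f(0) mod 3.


f(0) = 3
3 mod 3 = 0

0


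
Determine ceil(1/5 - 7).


1/5 = 0.2
0.2 - 7 = -6.8
ceil(-6.8) = -6

-6


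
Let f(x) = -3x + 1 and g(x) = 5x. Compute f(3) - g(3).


f(3) = -8
g(3) = 15
Difference = -23

-23


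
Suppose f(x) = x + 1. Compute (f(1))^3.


f(1) = 2
(2)^3 = 8

8


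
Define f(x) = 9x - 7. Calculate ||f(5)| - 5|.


f(5) = 38
|38| = 38
|38 - 5| = 33

33


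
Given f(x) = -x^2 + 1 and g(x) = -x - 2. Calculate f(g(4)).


g(4) = -6
f(-6) = (-1)*(-6)^2 + 1 = -35

-35


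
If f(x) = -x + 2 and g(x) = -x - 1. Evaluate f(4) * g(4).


f(4) = -2
g(4) = -5
Product = 10

10


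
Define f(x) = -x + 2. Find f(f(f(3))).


f(3) = -1
f(-1) = 3
f(3) = -1

-1


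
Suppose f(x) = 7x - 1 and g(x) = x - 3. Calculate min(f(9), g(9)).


6


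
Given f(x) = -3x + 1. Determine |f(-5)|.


f(-5) = 16
|16| = 16

16


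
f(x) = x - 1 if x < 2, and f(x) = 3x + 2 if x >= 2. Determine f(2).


2 satisfies x >= 2
f(2) = 8

8


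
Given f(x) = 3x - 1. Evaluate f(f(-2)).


f(-2) = -7
f(-7) = -22

-22


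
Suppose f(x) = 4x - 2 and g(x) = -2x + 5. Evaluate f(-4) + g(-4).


f(-4) = -18
g(-4) = 13
Sum = -5

-5


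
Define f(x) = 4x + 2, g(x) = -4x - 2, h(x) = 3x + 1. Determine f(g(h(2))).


-118


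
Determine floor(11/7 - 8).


11/7 = 1.5714
1.5714 - 8 = -6.4286
floor(-6.4286) = -7

-7


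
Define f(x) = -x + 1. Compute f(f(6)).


f(6) = -5
f(-5) = 6

6


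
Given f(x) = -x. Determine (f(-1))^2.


f(-1) = 1
(1)^2 = 1

1


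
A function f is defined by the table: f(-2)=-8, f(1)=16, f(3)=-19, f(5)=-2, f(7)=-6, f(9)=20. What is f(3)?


Reading from the table at x = 3

-19


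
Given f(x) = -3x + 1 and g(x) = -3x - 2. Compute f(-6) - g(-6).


3


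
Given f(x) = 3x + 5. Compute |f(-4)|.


f(-4) = -7
|-7| = 7

7


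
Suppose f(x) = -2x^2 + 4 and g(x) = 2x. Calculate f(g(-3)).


-68


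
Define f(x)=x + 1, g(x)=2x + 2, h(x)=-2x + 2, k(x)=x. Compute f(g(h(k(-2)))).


k(-2) = -2
h(-2) = 6
g(6) = 14
f(14) = 15

15


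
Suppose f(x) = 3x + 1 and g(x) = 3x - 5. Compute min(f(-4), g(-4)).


f(-4) = -11
g(-4) = -17
min = -17

-17


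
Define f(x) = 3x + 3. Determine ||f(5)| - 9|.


9


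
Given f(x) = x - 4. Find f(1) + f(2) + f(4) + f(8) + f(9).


f(1) = -3
f(2) = -2
f(4) = 0
f(8) = 4
f(9) = 5
Sum = 4

4


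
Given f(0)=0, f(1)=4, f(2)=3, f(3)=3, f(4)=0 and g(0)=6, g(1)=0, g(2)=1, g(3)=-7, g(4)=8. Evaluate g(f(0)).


f(0) = 0
g(0) = 6

6


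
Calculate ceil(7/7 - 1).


7/7 = 1
1 - 1 = 0
ceil(0) = 0

0


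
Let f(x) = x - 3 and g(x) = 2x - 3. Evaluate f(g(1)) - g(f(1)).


f(g(1)) = -4
g(f(1)) = -7
Difference = 3

3


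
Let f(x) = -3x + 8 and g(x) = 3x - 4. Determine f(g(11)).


-79


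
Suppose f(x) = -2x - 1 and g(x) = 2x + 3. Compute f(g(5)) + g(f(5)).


f(g(5)) = -27
g(f(5)) = -19
Sum = -46

-46


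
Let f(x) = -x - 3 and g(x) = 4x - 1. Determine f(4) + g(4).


f(4) = -7
g(4) = 15
Sum = 8

8


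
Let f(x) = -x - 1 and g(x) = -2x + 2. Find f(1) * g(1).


0


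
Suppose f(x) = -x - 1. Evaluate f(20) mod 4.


f(20) = -21
-21 mod 4 = 3

3


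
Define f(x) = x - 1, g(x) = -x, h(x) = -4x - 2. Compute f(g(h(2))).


h(2) = -10
g(-10) = 10
f(10) = 9

9


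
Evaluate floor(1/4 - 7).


1/4 = 0.25
0.25 - 7 = -6.75
floor(-6.75) = -7

-7


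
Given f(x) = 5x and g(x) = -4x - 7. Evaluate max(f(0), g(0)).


f(0) = 0
g(0) = -7
max = 0

0


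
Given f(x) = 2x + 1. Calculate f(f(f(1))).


f(1) = 3
f(3) = 7
f(7) = 15

15


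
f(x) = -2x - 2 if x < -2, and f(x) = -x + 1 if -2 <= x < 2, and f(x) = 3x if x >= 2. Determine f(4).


4 satisfies x >= 2
f(4) = 12

12


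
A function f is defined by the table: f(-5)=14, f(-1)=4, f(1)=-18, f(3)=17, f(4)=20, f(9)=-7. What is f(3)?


Reading from the table at x = 3

17


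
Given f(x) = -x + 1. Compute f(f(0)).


f(0) = 1
f(1) = 0

0


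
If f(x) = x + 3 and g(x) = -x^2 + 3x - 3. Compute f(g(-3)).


-18


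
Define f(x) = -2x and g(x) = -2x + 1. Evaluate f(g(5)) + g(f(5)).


39


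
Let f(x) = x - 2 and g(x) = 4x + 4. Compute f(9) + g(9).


f(9) = 7
g(9) = 40
Sum = 47

47


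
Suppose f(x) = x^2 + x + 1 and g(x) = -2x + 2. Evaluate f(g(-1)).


g(-1) = 4
f(4) = 1*(4)^2 + 1*(4) + 1 = 21

21


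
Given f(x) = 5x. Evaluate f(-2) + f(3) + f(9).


f(-2) = -10
f(3) = 15
f(9) = 45
Sum = 50

50


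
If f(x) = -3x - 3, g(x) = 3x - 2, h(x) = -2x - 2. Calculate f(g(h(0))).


21


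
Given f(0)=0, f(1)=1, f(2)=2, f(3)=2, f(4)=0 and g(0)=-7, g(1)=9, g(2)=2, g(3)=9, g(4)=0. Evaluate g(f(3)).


f(3) = 2
g(2) = 2

2


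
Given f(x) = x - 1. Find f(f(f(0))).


f(0) = -1
f(-1) = -2
f(-2) = -3

-3


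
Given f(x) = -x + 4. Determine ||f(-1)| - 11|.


f(-1) = 5
|5| = 5
|5 - 11| = 6

6


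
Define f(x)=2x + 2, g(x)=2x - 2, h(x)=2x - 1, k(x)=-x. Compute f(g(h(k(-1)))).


k(-1) = 1
h(1) = 1
g(1) = 0
f(0) = 2

2


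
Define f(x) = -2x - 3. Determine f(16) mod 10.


f(16) = -35
-35 mod 10 = 5

5


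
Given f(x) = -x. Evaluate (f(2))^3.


-8


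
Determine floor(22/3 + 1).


22/3 = 7.3333
7.3333 + 1 = 8.3333
floor(8.3333) = 8

8


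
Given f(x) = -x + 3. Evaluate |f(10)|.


7


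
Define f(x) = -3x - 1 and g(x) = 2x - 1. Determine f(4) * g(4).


-91


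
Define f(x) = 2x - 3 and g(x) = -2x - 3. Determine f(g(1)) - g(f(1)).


f(g(1)) = -13
g(f(1)) = -1
Difference = -12

-12


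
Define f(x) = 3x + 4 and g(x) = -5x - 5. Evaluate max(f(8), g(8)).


f(8) = 28
g(8) = -45
max = 28

28


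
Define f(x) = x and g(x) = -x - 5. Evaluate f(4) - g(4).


f(4) = 4
g(4) = -9
Difference = 13

13


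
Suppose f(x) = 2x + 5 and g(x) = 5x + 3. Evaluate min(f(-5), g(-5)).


f(-5) = -5
g(-5) = -22
min = -22

-22


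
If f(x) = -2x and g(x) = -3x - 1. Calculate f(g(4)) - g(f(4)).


f(g(4)) = 26
g(f(4)) = 23
Difference = 3

3


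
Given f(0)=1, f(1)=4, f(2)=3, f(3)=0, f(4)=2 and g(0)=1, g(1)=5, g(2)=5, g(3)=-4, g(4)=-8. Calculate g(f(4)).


5


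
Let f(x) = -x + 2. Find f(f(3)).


f(3) = -1
f(-1) = 3

3


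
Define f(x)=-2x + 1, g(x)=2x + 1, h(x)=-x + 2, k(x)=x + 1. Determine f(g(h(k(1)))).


k(1) = 2
h(2) = 0
g(0) = 1
f(1) = -1

-1


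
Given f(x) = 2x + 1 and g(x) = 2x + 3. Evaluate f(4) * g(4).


f(4) = 9
g(4) = 11
Product = 99

99


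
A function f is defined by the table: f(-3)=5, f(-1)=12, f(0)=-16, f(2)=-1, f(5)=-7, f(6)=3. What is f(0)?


Reading from the table at x = 0

-16


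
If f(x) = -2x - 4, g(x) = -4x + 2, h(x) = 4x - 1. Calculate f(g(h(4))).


h(4) = 15
g(15) = -58
f(-58) = 112

112


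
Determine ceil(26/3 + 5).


26/3 = 8.6667
8.6667 + 5 = 13.6667
ceil(13.6667) = 14

14


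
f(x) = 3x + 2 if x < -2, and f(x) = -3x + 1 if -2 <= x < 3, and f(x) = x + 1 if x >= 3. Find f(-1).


-1 satisfies -2 <= x < 3
f(-1) = 4

4


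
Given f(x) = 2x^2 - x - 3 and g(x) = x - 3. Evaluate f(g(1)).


g(1) = -2
f(-2) = 2*(-2)^2 - 1*(-2) - 3 = 7

7


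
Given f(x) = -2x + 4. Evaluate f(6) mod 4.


f(6) = -8
-8 mod 4 = 0

0


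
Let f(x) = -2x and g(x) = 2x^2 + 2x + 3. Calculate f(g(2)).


g(2) = 15
f(15) = -30

-30


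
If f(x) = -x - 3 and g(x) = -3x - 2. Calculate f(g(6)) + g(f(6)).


f(g(6)) = 17
g(f(6)) = 25
Sum = 42

42


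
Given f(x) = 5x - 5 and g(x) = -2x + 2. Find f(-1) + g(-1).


-6


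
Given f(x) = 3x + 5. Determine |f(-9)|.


22


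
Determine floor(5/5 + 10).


5/5 = 1
1 + 10 = 11
floor(11) = 11

11


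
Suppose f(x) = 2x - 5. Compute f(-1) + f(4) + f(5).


f(-1) = -7
f(4) = 3
f(5) = 5
Sum = 1

1


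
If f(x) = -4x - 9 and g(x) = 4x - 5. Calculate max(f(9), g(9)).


f(9) = -45
g(9) = 31
max = 31

31


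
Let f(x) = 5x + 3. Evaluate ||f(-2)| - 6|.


f(-2) = -7
|-7| = 7
|7 - 6| = 1

1


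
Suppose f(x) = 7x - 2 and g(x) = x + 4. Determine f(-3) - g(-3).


f(-3) = -23
g(-3) = 1
Difference = -24

-24


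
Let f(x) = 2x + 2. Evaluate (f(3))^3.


f(3) = 8
(8)^3 = 512

512


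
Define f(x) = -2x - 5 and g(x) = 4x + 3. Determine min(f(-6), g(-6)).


f(-6) = 7
g(-6) = -21
min = -21

-21


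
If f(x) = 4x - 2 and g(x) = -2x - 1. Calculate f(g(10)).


-86


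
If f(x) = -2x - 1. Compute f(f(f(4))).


f(4) = -9
f(-9) = 17
f(17) = -35

-35


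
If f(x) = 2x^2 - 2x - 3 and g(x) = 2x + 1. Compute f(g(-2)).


g(-2) = -3
f(-3) = 2*(-3)^2 - 2*(-3) - 3 = 21

21


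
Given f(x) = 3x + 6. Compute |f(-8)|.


f(-8) = -18
|-18| = 18

18


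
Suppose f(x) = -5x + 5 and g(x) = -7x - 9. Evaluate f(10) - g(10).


f(10) = -45
g(10) = -79
Difference = 34

34


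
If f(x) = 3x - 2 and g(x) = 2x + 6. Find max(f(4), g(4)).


f(4) = 10
g(4) = 14
max = 14

14


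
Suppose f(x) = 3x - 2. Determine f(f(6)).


f(6) = 16
f(16) = 46

46


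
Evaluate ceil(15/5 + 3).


15/5 = 3
3 + 3 = 6
ceil(6) = 6

6


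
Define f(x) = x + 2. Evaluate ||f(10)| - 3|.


f(10) = 12
|12| = 12
|12 - 3| = 9

9


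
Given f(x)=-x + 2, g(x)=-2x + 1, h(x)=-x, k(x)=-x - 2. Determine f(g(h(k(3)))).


11


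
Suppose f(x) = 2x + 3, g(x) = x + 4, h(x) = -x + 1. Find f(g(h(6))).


h(6) = -5
g(-5) = -1
f(-1) = 1

1


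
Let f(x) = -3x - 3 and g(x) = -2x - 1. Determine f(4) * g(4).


f(4) = -15
g(4) = -9
Product = 135

135


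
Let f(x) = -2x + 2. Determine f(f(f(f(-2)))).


f(-2) = 6
f(6) = -10
f(-10) = 22
f(22) = -42

-42


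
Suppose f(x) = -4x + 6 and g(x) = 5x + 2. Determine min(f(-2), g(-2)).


f(-2) = 14
g(-2) = -8
min = -8

-8


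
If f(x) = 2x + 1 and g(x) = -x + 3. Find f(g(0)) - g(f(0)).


f(g(0)) = 7
g(f(0)) = 2
Difference = 5

5


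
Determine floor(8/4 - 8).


-6


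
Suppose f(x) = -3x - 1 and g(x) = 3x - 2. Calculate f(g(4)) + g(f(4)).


f(g(4)) = -31
g(f(4)) = -41
Sum = -72

-72


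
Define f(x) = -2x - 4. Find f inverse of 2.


Solve -2x - 4 = 2
x = (2 + 4) / (-2) = -3

-3


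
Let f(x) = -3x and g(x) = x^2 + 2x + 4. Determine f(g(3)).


g(3) = 19
f(19) = -57

-57


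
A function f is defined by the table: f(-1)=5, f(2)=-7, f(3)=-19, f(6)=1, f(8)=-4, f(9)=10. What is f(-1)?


Reading from the table at x = -1

5


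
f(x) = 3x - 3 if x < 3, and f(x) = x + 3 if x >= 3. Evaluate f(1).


1 satisfies x < 3
f(1) = 0

0


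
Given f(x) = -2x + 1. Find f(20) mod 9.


f(20) = -39
-39 mod 9 = 6

6


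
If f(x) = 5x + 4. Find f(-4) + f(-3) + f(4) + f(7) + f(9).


f(-4) = -16
f(-3) = -11
f(4) = 24
f(7) = 39
f(9) = 49
Sum = 85

85


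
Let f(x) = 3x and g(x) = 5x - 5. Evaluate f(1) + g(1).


f(1) = 3
g(1) = 0
Sum = 3

3


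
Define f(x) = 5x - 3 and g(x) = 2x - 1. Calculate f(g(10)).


g(10) = 19
f(19) = 92

92


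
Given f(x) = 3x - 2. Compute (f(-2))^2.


f(-2) = -8
(-8)^2 = 64

64


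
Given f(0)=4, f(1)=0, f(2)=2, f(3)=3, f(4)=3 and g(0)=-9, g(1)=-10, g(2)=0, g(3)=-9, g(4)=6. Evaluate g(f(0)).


f(0) = 4
g(4) = 6

6
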